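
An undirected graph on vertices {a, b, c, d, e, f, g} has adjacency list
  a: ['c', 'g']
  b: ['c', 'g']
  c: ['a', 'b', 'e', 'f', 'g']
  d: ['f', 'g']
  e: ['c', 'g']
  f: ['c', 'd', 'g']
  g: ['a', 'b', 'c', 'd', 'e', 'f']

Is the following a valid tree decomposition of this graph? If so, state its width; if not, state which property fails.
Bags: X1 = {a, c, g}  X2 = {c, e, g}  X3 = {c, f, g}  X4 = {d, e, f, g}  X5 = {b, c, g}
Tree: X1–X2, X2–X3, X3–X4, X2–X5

No — bags containing vertex e are not connected in the tree.

A tree decomposition must satisfy three properties: every vertex lies in some bag; for every edge, both endpoints lie together in some bag; and for every vertex, the bags containing it form a connected subtree. Here bags containing vertex e are not connected in the tree, so the decomposition is invalid.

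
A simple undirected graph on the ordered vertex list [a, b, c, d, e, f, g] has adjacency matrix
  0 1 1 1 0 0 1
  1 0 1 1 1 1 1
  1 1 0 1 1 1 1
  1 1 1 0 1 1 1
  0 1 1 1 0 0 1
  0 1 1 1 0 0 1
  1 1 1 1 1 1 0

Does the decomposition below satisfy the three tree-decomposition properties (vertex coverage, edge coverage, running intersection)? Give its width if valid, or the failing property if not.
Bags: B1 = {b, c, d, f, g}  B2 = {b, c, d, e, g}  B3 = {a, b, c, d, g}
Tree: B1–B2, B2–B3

Yes; width 4.

Every vertex of G appears in some bag (union = {a, b, c, d, e, f, g}); every edge is covered by a bag; and for each vertex v the set of bags containing v is connected in the bag tree. The decomposition is therefore valid. The largest bag has 5 vertices, so the width is 4.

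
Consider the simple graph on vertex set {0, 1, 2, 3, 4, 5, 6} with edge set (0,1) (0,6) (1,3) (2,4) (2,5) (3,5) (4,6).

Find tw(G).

2

A width-2 tree decomposition is:
Bags: B1 = {0, 4, 6}  B2 = {0, 1, 4}  B3 = {1, 3, 4}  B4 = {3, 4, 5}  B5 = {2, 4, 5}
Tree: B1–B2, B2–B3, B3–B4, B4–B5
The largest bag has 3 vertices, giving width 2; this decomposition certifies tw(G) ≤ 2. For the lower bound, G contains the cycle 4–6–0–1–3–5–2–4, so G is not a forest; only forests have treewidth ≤ 1, hence tw(G) ≥ 2. The upper and lower bounds meet at 2, so that is the treewidth.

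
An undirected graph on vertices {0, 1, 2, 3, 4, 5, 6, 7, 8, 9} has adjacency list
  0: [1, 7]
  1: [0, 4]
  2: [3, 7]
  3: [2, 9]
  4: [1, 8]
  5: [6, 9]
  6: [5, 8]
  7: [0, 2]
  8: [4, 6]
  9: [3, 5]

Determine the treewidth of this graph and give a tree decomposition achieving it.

Each bag holds 3 vertices, so the decomposition has width 2, which upper-bounds the treewidth. For the lower bound, G contains the cycle 8–4–1–0–7–2–3–9–5–6–8, so G is not a forest; only forests have treewidth ≤ 1, hence tw(G) ≥ 2. Hence tw(G) = 2 exactly.

Treewidth 2.
One such decomposition:
Bags: B1 = {1, 4, 8}  B2 = {0, 1, 8}  B3 = {0, 7, 8}  B4 = {2, 7, 8}  B5 = {2, 3, 8}  B6 = {3, 8, 9}  B7 = {5, 8, 9}  B8 = {5, 6, 8}
Tree: B1–B2, B2–B3, B3–B4, B4–B5, B5–B6, B6–B7, B7–B8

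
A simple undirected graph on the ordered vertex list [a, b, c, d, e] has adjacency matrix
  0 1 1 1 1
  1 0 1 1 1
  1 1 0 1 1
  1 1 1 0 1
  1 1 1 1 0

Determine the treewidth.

A width-4 tree decomposition is:
Bags: B1 = {a, b, c, d, e}
Tree: (single bag)
With just one bag of size 5, the width is 5 − 1 = 4, so tw(G) ≤ 4. Conversely, {a, b, c, d, e} is a clique of size 5, and the vertices of any clique must share a bag in every tree decomposition; so some bag has ≥ 5 vertices and tw(G) ≥ 4. The upper and lower bounds meet at 4, so that is the treewidth.

4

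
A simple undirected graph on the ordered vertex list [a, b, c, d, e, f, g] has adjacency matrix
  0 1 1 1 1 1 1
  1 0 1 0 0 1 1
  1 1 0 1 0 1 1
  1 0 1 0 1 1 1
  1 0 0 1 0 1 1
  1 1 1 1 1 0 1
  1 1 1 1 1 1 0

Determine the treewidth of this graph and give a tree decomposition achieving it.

Treewidth 4.
Bags: B1 = {a, d, e, f, g}  B2 = {a, c, d, f, g}  B3 = {a, b, c, f, g}
Tree: B1–B2, B2–B3

The largest bag has 5 vertices, giving width 4; this decomposition certifies tw(G) ≤ 4. On the other hand G contains the 5-clique {a, d, e, f, g}. A clique must lie in a single bag of any decomposition, so no decomposition can have width below 4. Hence tw(G) = 4 exactly.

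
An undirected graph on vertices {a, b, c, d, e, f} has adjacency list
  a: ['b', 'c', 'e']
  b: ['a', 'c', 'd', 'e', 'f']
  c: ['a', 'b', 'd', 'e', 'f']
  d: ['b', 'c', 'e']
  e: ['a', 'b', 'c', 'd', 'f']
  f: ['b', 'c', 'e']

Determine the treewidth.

A width-3 tree decomposition is:
Bags: B1 = {a, b, c, e}  B2 = {b, c, e, f}  B3 = {b, c, d, e}
Tree: B1–B2, B1–B3
The largest bag has 4 vertices, giving width 3; this decomposition certifies tw(G) ≤ 3. On the other hand G contains the 4-clique {b, c, d, e}. A clique must lie in a single bag of any decomposition, so no decomposition can have width below 3. Hence tw(G) = 3 exactly.

3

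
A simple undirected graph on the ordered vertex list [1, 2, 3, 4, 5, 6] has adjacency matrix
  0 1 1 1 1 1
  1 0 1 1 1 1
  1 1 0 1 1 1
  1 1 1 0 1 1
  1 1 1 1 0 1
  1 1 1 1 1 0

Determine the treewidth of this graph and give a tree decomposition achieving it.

Treewidth 5.
One such decomposition:
Bags: B1 = {1, 2, 3, 4, 5, 6}
Tree: (single bag)

With just one bag of size 6, the width is 6 − 1 = 5, so tw(G) ≤ 5. For the lower bound, the 6 vertices {1, 2, 3, 4, 5, 6} are pairwise adjacent, and any tree decomposition puts a clique entirely inside one bag — forcing width ≥ 5. Hence tw(G) = 5 exactly.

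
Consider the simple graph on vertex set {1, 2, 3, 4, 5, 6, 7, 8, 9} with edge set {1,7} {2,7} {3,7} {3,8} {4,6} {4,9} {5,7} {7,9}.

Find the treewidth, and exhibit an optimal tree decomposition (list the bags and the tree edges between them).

Treewidth 1.
Bags: B1 = {7, 9}  B2 = {4, 9}  B3 = {2, 7}  B4 = {5, 7}  B5 = {1, 7}  B6 = {3, 7}  B7 = {4, 6}  B8 = {3, 8}
Tree: B1–B2, B1–B3, B1–B4, B4–B5, B4–B6, B2–B7, B6–B8

Each bag holds 2 vertices, so the decomposition has width 1, which upper-bounds the treewidth. Any graph with an edge has treewidth ≥ 1, and G has the edge 7–9. The upper and lower bounds meet at 1, so that is the treewidth.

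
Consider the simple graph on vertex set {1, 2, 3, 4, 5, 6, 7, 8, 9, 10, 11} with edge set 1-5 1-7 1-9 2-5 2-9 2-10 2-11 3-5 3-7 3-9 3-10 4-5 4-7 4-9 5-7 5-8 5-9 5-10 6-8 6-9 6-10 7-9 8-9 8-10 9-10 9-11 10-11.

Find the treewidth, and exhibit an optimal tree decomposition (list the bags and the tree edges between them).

Treewidth 3.
One such decomposition:
Bags: B1 = {3, 5, 9, 10}  B2 = {5, 8, 9, 10}  B3 = {3, 5, 7, 9}  B4 = {2, 5, 9, 10}  B5 = {6, 8, 9, 10}  B6 = {2, 9, 10, 11}  B7 = {4, 5, 7, 9}  B8 = {1, 5, 7, 9}
Tree: B1–B2, B1–B3, B1–B4, B2–B5, B4–B6, B3–B7, B7–B8

Every bag has size at most 4, so the width is 4 − 1 = 3 and tw(G) ≤ 3. Conversely, {2, 9, 10, 11} is a clique of size 4, and the vertices of any clique must share a bag in every tree decomposition; so some bag has ≥ 4 vertices and tw(G) ≥ 3. Therefore the treewidth is 3.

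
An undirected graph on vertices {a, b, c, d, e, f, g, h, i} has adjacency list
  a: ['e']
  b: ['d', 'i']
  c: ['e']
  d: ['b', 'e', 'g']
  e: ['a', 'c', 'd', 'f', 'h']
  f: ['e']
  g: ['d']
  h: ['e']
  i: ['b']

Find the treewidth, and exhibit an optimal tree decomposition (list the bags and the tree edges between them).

Treewidth 1.
One such decomposition:
Bags: B1 = {e, f}  B2 = {d, e}  B3 = {b, d}  B4 = {e, h}  B5 = {a, e}  B6 = {b, i}  B7 = {c, e}  B8 = {d, g}
Tree: B1–B2, B2–B3, B2–B4, B4–B5, B3–B6, B1–B7, B3–B8

The largest bag has 2 vertices, giving width 1; this decomposition certifies tw(G) ≤ 1. Since G has at least one edge (e.g. e–f), it is not an edgeless graph, so tw(G) ≥ 1. Therefore the treewidth is 1.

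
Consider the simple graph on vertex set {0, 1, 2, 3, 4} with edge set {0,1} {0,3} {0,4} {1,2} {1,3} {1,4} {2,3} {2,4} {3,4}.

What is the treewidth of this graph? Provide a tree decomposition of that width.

Treewidth 3.
One such decomposition:
Bags: B1 = {0, 1, 3, 4}  B2 = {1, 2, 3, 4}
Tree: B1–B2

The largest bag has 4 vertices, giving width 3; this decomposition certifies tw(G) ≤ 3. For the lower bound, the 4 vertices {0, 1, 3, 4} are pairwise adjacent, and any tree decomposition puts a clique entirely inside one bag — forcing width ≥ 3. Combining the bounds, tw(G) = 3.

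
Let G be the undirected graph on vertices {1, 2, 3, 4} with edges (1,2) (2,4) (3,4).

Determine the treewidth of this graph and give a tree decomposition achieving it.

Treewidth 1.
One optimal decomposition is:
Bags: B1 = {3, 4}  B2 = {2, 4}  B3 = {1, 2}
Tree: B1–B2, B2–B3

The largest bag has 2 vertices, giving width 1; this decomposition certifies tw(G) ≤ 1. Any graph with an edge has treewidth ≥ 1, and G has the edge 3–4. The upper and lower bounds meet at 1, so that is the treewidth.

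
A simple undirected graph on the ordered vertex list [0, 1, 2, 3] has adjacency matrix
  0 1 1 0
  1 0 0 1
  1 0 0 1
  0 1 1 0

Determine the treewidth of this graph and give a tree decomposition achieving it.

Each bag holds 3 vertices, so the decomposition has width 2, which upper-bounds the treewidth. The edges 2–0–1–3–2 form a cycle, so G is not a tree and its treewidth is at least 2. Combining the bounds, tw(G) = 2.

Treewidth 2.
Bags: B1 = {0, 1, 2}  B2 = {1, 2, 3}
Tree: B1–B2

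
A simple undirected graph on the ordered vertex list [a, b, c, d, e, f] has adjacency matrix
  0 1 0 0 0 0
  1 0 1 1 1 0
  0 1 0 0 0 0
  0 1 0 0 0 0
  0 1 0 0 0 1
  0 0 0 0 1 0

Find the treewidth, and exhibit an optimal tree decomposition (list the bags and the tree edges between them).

Treewidth 1.
One optimal decomposition is:
Bags: B1 = {b, e}  B2 = {e, f}  B3 = {b, d}  B4 = {b, c}  B5 = {a, b}
Tree: B1–B2, B1–B3, B3–B4, B3–B5

The largest bag has 2 vertices, giving width 1; this decomposition certifies tw(G) ≤ 1. G has an edge, so its treewidth is at least 1. Therefore the treewidth is 1.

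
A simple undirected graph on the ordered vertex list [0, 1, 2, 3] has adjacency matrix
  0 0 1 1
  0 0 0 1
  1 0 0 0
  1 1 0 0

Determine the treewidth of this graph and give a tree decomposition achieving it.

The largest bag has 2 vertices, giving width 1; this decomposition certifies tw(G) ≤ 1. Since G has at least one edge (e.g. 0–3), it is not an edgeless graph, so tw(G) ≥ 1. The upper and lower bounds meet at 1, so that is the treewidth.

Treewidth 1.
One such decomposition:
Bags: B1 = {0, 3}  B2 = {1, 3}  B3 = {0, 2}
Tree: B1–B2, B1–B3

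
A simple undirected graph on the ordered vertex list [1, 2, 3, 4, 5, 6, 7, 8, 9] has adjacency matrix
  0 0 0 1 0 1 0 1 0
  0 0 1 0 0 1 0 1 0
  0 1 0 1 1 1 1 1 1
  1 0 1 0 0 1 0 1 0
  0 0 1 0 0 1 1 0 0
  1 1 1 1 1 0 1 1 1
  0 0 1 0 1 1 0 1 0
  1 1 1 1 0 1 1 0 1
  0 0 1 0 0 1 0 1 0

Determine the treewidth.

A width-3 tree decomposition is:
Bags: B1 = {2, 3, 6, 8}  B2 = {3, 6, 7, 8}  B3 = {3, 6, 8, 9}  B4 = {3, 4, 6, 8}  B5 = {1, 4, 6, 8}  B6 = {3, 5, 6, 7}
Tree: B1–B2, B2–B3, B2–B4, B4–B5, B2–B6
Every bag has size at most 4, so the width is 4 − 1 = 3 and tw(G) ≤ 3. On the other hand G contains the 4-clique {1, 4, 6, 8}. A clique must lie in a single bag of any decomposition, so no decomposition can have width below 3. The upper and lower bounds meet at 3, so that is the treewidth.

3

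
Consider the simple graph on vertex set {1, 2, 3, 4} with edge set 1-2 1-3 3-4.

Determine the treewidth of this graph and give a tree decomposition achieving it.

Treewidth 1.
One optimal decomposition is:
Bags: B1 = {3, 4}  B2 = {1, 3}  B3 = {1, 2}
Tree: B1–B2, B2–B3

Each bag holds 2 vertices, so the decomposition has width 1, which upper-bounds the treewidth. G has an edge, so its treewidth is at least 1. Combining the bounds, tw(G) = 1.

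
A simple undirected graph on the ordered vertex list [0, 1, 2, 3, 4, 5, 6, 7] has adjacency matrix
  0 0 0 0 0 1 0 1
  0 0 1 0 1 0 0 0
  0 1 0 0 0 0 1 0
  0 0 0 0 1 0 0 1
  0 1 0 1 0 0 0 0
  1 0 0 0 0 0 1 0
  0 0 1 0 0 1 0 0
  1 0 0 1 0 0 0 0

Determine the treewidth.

2

A width-2 tree decomposition is:
Bags: B1 = {0, 5, 6}  B2 = {0, 2, 6}  B3 = {0, 1, 2}  B4 = {0, 1, 4}  B5 = {0, 3, 4}  B6 = {0, 3, 7}
Tree: B1–B2, B2–B3, B3–B4, B4–B5, B5–B6
The largest bag has 3 vertices, giving width 2; this decomposition certifies tw(G) ≤ 2. The edges 0–5–6–2–1–4–3–7–0 form a cycle, so G is not a tree and its treewidth is at least 2. The upper and lower bounds meet at 2, so that is the treewidth.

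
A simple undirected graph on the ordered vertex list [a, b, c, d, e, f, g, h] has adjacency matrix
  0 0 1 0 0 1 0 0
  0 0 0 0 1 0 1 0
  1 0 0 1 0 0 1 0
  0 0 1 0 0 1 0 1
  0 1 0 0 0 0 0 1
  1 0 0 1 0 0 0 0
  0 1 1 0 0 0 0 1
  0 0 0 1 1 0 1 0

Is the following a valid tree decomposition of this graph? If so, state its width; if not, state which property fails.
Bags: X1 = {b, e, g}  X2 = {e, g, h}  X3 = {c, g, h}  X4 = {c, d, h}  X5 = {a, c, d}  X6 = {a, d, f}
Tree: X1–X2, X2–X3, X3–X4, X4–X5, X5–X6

Yes; width 2.

Every vertex of G appears in some bag (union = {a, b, c, d, e, f, g, h}); every edge is covered by a bag; and for each vertex v the set of bags containing v is connected in the bag tree. The decomposition is therefore valid. The largest bag has 3 vertices, so the width is 2.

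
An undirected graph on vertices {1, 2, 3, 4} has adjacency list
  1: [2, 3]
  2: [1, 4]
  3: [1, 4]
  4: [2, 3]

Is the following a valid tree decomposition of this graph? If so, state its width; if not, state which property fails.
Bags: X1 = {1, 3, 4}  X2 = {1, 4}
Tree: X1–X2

A tree decomposition must satisfy three properties: every vertex lies in some bag; for every edge, both endpoints lie together in some bag; and for every vertex, the bags containing it form a connected subtree. Here vertex 2 appears in no bag, so the decomposition is invalid.

No — vertex 2 appears in no bag.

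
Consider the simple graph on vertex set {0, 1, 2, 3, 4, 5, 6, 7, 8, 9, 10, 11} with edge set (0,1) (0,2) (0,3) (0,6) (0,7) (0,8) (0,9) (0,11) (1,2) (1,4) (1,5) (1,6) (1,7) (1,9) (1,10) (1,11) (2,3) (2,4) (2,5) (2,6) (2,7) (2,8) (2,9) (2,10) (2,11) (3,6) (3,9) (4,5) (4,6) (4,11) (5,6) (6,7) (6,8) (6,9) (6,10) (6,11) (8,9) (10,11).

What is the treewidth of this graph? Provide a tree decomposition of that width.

The largest bag has 5 vertices, giving width 4; this decomposition certifies tw(G) ≤ 4. Conversely, {0, 2, 6, 8, 9} is a clique of size 5, and the vertices of any clique must share a bag in every tree decomposition; so some bag has ≥ 5 vertices and tw(G) ≥ 4. Combining the bounds, tw(G) = 4.

Treewidth 4.
Bags: B1 = {0, 2, 3, 6, 9}  B2 = {0, 1, 2, 6, 9}  B3 = {0, 1, 2, 6, 11}  B4 = {1, 2, 6, 10, 11}  B5 = {0, 2, 6, 8, 9}  B6 = {1, 2, 4, 6, 11}  B7 = {0, 1, 2, 6, 7}  B8 = {1, 2, 4, 5, 6}
Tree: B1–B2, B2–B3, B3–B4, B2–B5, B4–B6, B3–B7, B6–B8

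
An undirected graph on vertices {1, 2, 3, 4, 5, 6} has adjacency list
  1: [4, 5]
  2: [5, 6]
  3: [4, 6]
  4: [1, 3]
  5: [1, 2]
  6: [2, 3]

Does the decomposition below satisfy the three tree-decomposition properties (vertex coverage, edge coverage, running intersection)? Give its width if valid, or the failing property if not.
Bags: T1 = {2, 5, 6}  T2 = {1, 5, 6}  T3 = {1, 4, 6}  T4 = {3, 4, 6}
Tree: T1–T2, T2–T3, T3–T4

Checking the three conditions: (i) the bags cover all of {1, 2, 3, 4, 5, 6}; (ii) for each edge, some bag contains both endpoints; (iii) the bags containing any fixed vertex form a subtree. All hold, so the decomposition is valid with width 3 − 1 = 2.

Yes; width 2.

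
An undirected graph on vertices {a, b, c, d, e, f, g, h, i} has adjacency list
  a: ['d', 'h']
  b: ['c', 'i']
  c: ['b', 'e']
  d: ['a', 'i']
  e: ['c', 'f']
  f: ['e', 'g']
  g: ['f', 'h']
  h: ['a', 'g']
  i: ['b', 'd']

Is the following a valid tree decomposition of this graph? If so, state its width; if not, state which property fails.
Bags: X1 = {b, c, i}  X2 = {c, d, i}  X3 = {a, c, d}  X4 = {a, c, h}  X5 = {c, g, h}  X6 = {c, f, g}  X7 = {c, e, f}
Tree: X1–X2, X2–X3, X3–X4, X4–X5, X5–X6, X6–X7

Vertex coverage: the bags together contain {a, b, c, d, e, f, g, h, i}, the full vertex set. Edge coverage: each edge of G has both endpoints in at least one bag. Running intersection: for every vertex, the bags containing it form a connected subtree. All three properties hold, so this is a valid tree decomposition of width max|bag| − 1 = 2, and hence tw(G) ≤ 2.

Yes; width 2.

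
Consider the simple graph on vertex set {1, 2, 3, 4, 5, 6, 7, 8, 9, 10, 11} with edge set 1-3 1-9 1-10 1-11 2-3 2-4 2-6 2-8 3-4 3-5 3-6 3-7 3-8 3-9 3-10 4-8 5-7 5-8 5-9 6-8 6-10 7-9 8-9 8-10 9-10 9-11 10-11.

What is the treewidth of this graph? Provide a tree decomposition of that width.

Every bag has size at most 4, so the width is 4 − 1 = 3 and tw(G) ≤ 3. For the lower bound, the 4 vertices {1, 9, 10, 11} are pairwise adjacent, and any tree decomposition puts a clique entirely inside one bag — forcing width ≥ 3. The upper and lower bounds meet at 3, so that is the treewidth.

Treewidth 3.
One optimal decomposition is:
Bags: B1 = {3, 8, 9, 10}  B2 = {3, 5, 8, 9}  B3 = {3, 5, 7, 9}  B4 = {3, 6, 8, 10}  B5 = {2, 3, 6, 8}  B6 = {1, 3, 9, 10}  B7 = {2, 3, 4, 8}  B8 = {1, 9, 10, 11}
Tree: B1–B2, B2–B3, B1–B4, B4–B5, B1–B6, B5–B7, B6–B8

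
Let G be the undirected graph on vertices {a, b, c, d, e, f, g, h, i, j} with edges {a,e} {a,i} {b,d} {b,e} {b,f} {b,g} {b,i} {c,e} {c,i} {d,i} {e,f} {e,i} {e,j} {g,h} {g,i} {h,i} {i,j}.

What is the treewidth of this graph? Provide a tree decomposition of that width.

Each bag holds 3 vertices, so the decomposition has width 2, which upper-bounds the treewidth. Conversely, {b, e, f} is a clique of size 3, and the vertices of any clique must share a bag in every tree decomposition; so some bag has ≥ 3 vertices and tw(G) ≥ 2. The upper and lower bounds meet at 2, so that is the treewidth.

Treewidth 2.
One optimal decomposition is:
Bags: B1 = {a, e, i}  B2 = {e, i, j}  B3 = {b, e, i}  B4 = {b, d, i}  B5 = {b, g, i}  B6 = {c, e, i}  B7 = {b, e, f}  B8 = {g, h, i}
Tree: B1–B2, B1–B3, B3–B4, B4–B5, B2–B6, B3–B7, B5–B8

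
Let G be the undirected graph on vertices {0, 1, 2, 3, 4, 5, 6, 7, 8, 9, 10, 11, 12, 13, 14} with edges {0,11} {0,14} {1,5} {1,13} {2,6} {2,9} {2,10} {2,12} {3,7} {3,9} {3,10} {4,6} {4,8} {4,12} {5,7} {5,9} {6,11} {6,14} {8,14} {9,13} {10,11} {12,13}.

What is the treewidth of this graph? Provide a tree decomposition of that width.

Every bag has size at most 4, so the width is 4 − 1 = 3 and tw(G) ≤ 3. For the lower bound: the 4 vertex sets {0,8,14}, {4}, {6}, {2,10,11,12} are disjoint, each induces a connected subgraph, and every pair is joined by at least one edge of G. Contracting each set to a single vertex therefore yields K_{4} as a minor, and since treewidth is minor-monotone, tw(G) ≥ tw(K_{4}) = 3. The upper and lower bounds meet at 3, so that is the treewidth.

Treewidth 3.
One optimal decomposition is:
Bags: B1 = {0, 4, 8, 14}  B2 = {0, 4, 6, 14}  B3 = {0, 4, 6, 11}  B4 = {4, 6, 11, 12}  B5 = {2, 6, 11, 12}  B6 = {2, 10, 11, 12}  B7 = {2, 10, 12, 13}  B8 = {2, 9, 10, 13}  B9 = {3, 9, 10, 13}  B10 = {1, 3, 9, 13}  B11 = {1, 3, 5, 9}  B12 = {1, 3, 5, 7}
Tree: B1–B2, B2–B3, B3–B4, B4–B5, B5–B6, B6–B7, B7–B8, B8–B9, B9–B10, B10–B11, B11–B12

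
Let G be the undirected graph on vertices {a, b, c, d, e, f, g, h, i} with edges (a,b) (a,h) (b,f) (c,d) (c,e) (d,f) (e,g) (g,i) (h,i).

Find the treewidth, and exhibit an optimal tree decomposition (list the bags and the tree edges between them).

Each bag holds 3 vertices, so the decomposition has width 2, which upper-bounds the treewidth. The edges d–f–b–a–h–i–g–e–c–d form a cycle, so G is not a tree and its treewidth is at least 2. Combining the bounds, tw(G) = 2.

Treewidth 2.
Bags: B1 = {b, d, f}  B2 = {a, b, d}  B3 = {a, d, h}  B4 = {d, h, i}  B5 = {d, g, i}  B6 = {d, e, g}  B7 = {c, d, e}
Tree: B1–B2, B2–B3, B3–B4, B4–B5, B5–B6, B6–B7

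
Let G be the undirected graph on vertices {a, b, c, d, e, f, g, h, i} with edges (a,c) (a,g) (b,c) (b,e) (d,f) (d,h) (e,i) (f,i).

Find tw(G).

1

A width-1 tree decomposition is:
Bags: B1 = {d, h}  B2 = {d, f}  B3 = {f, i}  B4 = {e, i}  B5 = {b, e}  B6 = {b, c}  B7 = {a, c}  B8 = {a, g}
Tree: B1–B2, B2–B3, B3–B4, B4–B5, B5–B6, B6–B7, B7–B8
Every bag has size at most 2, so the width is 2 − 1 = 1 and tw(G) ≤ 1. G has an edge, so its treewidth is at least 1. The upper and lower bounds meet at 1, so that is the treewidth.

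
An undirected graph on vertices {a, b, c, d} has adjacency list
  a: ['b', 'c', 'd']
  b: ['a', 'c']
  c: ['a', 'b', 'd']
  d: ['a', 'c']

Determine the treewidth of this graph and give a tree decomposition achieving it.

Treewidth 2.
Bags: B1 = {a, c, d}  B2 = {a, b, c}
Tree: B1–B2

Every bag has size at most 3, so the width is 3 − 1 = 2 and tw(G) ≤ 2. On the other hand G contains the 3-clique {a, c, d}. A clique must lie in a single bag of any decomposition, so no decomposition can have width below 2. Combining the bounds, tw(G) = 2.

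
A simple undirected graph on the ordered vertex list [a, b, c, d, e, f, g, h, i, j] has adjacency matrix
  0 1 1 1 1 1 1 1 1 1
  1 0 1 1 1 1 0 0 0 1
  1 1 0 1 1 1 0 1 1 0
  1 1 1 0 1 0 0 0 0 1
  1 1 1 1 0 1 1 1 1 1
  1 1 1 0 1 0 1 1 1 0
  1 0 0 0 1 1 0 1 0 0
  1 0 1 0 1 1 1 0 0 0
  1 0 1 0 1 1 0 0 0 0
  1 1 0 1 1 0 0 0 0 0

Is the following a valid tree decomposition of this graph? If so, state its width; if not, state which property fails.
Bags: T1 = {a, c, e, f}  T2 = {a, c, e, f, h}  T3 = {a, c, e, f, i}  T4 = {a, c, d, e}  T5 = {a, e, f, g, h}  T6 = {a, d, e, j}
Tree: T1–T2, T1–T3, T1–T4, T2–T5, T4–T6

A tree decomposition must satisfy three properties: every vertex lies in some bag; for every edge, both endpoints lie together in some bag; and for every vertex, the bags containing it form a connected subtree. Here vertex b appears in no bag, so the decomposition is invalid.

No — vertex b appears in no bag.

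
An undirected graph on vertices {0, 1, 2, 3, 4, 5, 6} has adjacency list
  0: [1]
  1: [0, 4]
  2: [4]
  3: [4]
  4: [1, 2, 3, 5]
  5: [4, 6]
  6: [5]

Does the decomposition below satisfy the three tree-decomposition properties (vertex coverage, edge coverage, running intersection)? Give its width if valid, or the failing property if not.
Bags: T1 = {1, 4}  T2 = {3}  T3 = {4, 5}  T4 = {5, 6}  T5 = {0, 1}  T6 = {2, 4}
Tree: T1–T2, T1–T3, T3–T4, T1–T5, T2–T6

No — edge (4,3) lies in no bag.

A tree decomposition must satisfy three properties: every vertex lies in some bag; for every edge, both endpoints lie together in some bag; and for every vertex, the bags containing it form a connected subtree. Here edge (4,3) lies in no bag, so the decomposition is invalid.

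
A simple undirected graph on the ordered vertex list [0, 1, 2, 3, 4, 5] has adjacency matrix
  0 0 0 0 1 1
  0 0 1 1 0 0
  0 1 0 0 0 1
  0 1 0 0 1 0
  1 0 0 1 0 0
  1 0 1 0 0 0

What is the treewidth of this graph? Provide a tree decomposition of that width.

Each bag holds 3 vertices, so the decomposition has width 2, which upper-bounds the treewidth. The edges 2–5–0–4–3–1–2 form a cycle, so G is not a tree and its treewidth is at least 2. Hence tw(G) = 2 exactly.

Treewidth 2.
Bags: B1 = {0, 2, 5}  B2 = {0, 2, 4}  B3 = {2, 3, 4}  B4 = {1, 2, 3}
Tree: B1–B2, B2–B3, B3–B4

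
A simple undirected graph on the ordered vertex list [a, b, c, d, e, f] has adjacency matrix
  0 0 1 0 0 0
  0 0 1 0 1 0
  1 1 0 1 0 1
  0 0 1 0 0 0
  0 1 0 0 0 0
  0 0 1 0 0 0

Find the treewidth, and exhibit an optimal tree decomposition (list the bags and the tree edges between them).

Treewidth 1.
Bags: B1 = {b, c}  B2 = {b, e}  B3 = {c, d}  B4 = {c, f}  B5 = {a, c}
Tree: B1–B2, B1–B3, B3–B4, B4–B5

Each bag holds 2 vertices, so the decomposition has width 1, which upper-bounds the treewidth. Since G has at least one edge (e.g. b–c), it is not an edgeless graph, so tw(G) ≥ 1. Hence tw(G) = 1 exactly.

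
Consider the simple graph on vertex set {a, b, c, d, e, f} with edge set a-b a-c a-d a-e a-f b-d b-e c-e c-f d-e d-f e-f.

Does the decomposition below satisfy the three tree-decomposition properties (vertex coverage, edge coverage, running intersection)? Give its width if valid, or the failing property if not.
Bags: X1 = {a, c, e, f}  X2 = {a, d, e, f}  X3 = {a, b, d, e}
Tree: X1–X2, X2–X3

Yes; width 3.

Vertex coverage: the bags together contain {a, b, c, d, e, f}, the full vertex set. Edge coverage: each edge of G has both endpoints in at least one bag. Running intersection: for every vertex, the bags containing it form a connected subtree. All three properties hold, so this is a valid tree decomposition of width max|bag| − 1 = 3, and hence tw(G) ≤ 3.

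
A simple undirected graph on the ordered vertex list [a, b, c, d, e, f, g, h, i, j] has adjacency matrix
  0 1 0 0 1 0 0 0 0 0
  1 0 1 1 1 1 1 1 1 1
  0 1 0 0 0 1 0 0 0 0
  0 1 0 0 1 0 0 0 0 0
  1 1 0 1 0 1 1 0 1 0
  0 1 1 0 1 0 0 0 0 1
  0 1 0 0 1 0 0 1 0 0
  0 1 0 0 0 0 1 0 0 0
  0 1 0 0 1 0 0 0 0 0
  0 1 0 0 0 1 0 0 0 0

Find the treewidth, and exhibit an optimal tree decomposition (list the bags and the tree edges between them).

Treewidth 2.
Bags: B1 = {b, e, i}  B2 = {b, e, g}  B3 = {b, e, f}  B4 = {b, c, f}  B5 = {b, f, j}  B6 = {b, d, e}  B7 = {b, g, h}  B8 = {a, b, e}
Tree: B1–B2, B2–B3, B3–B4, B4–B5, B1–B6, B2–B7, B2–B8

The largest bag has 3 vertices, giving width 2; this decomposition certifies tw(G) ≤ 2. Conversely, {b, f, j} is a clique of size 3, and the vertices of any clique must share a bag in every tree decomposition; so some bag has ≥ 3 vertices and tw(G) ≥ 2. The upper and lower bounds meet at 2, so that is the treewidth.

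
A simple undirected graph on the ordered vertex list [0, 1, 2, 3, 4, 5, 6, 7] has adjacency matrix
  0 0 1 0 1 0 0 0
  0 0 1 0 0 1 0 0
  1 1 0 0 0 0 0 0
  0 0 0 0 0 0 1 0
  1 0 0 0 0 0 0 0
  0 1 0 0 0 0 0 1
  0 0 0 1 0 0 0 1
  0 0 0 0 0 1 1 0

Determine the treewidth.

A width-1 tree decomposition is:
Bags: B1 = {3, 6}  B2 = {6, 7}  B3 = {5, 7}  B4 = {1, 5}  B5 = {1, 2}  B6 = {0, 2}  B7 = {0, 4}
Tree: B1–B2, B2–B3, B3–B4, B4–B5, B5–B6, B6–B7
The largest bag has 2 vertices, giving width 1; this decomposition certifies tw(G) ≤ 1. Since G has at least one edge (e.g. 3–6), it is not an edgeless graph, so tw(G) ≥ 1. Hence tw(G) = 1 exactly.

1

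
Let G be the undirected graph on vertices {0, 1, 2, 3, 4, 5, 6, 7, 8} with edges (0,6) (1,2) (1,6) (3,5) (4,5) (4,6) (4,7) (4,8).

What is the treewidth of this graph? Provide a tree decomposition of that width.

Treewidth 1.
Bags: B1 = {4, 6}  B2 = {1, 6}  B3 = {4, 5}  B4 = {1, 2}  B5 = {3, 5}  B6 = {4, 7}  B7 = {4, 8}  B8 = {0, 6}
Tree: B1–B2, B1–B3, B2–B4, B3–B5, B1–B6, B1–B7, B2–B8

The largest bag has 2 vertices, giving width 1; this decomposition certifies tw(G) ≤ 1. G has an edge, so its treewidth is at least 1. Combining the bounds, tw(G) = 1.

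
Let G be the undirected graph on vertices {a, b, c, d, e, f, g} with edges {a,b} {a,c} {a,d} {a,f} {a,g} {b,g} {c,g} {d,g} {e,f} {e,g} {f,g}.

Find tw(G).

2

A width-2 tree decomposition is:
Bags: B1 = {a, b, g}  B2 = {a, d, g}  B3 = {a, f, g}  B4 = {e, f, g}  B5 = {a, c, g}
Tree: B1–B2, B1–B3, B3–B4, B2–B5
The largest bag has 3 vertices, giving width 2; this decomposition certifies tw(G) ≤ 2. For the lower bound, the 3 vertices {e, f, g} are pairwise adjacent, and any tree decomposition puts a clique entirely inside one bag — forcing width ≥ 2. The upper and lower bounds meet at 2, so that is the treewidth.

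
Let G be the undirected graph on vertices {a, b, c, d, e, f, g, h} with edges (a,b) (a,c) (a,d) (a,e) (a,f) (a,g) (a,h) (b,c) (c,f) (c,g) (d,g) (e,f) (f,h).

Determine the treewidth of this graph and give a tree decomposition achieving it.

Every bag has size at most 3, so the width is 3 − 1 = 2 and tw(G) ≤ 2. On the other hand G contains the 3-clique {a, d, g}. A clique must lie in a single bag of any decomposition, so no decomposition can have width below 2. Combining the bounds, tw(G) = 2.

Treewidth 2.
Bags: B1 = {a, f, h}  B2 = {a, e, f}  B3 = {a, c, f}  B4 = {a, b, c}  B5 = {a, c, g}  B6 = {a, d, g}
Tree: B1–B2, B1–B3, B3–B4, B4–B5, B5–B6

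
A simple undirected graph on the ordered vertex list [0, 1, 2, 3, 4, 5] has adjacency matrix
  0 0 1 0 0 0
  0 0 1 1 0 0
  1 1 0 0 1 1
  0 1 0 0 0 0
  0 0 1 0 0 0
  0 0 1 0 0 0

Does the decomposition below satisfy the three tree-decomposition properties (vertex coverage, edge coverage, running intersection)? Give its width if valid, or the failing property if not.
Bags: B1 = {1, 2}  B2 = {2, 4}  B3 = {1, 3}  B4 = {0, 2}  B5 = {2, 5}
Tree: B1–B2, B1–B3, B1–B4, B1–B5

Every vertex of G appears in some bag (union = {0, 1, 2, 3, 4, 5}); every edge is covered by a bag; and for each vertex v the set of bags containing v is connected in the bag tree. The decomposition is therefore valid. The largest bag has 2 vertices, so the width is 1.

Yes; width 1.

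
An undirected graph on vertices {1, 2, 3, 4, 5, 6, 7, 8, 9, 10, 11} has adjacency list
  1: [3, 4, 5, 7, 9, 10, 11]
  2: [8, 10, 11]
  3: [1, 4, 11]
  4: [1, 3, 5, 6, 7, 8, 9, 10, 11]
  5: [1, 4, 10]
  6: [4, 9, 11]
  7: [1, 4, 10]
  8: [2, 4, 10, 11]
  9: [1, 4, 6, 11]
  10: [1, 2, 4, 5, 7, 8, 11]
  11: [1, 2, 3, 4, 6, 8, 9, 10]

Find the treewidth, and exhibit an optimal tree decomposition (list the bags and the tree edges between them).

Every bag has size at most 4, so the width is 4 − 1 = 3 and tw(G) ≤ 3. For the lower bound, the 4 vertices {2, 8, 10, 11} are pairwise adjacent, and any tree decomposition puts a clique entirely inside one bag — forcing width ≥ 3. Therefore the treewidth is 3.

Treewidth 3.
One optimal decomposition is:
Bags: B1 = {1, 4, 10, 11}  B2 = {1, 4, 7, 10}  B3 = {1, 4, 5, 10}  B4 = {1, 4, 9, 11}  B5 = {1, 3, 4, 11}  B6 = {4, 8, 10, 11}  B7 = {4, 6, 9, 11}  B8 = {2, 8, 10, 11}
Tree: B1–B2, B1–B3, B1–B4, B1–B5, B1–B6, B4–B7, B6–B8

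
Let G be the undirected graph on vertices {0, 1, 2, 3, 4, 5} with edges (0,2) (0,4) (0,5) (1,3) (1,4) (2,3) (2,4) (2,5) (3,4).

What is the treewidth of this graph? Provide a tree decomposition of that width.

Treewidth 2.
Bags: B1 = {2, 3, 4}  B2 = {1, 3, 4}  B3 = {0, 2, 4}  B4 = {0, 2, 5}
Tree: B1–B2, B1–B3, B3–B4

Each bag holds 3 vertices, so the decomposition has width 2, which upper-bounds the treewidth. Conversely, {1, 3, 4} is a clique of size 3, and the vertices of any clique must share a bag in every tree decomposition; so some bag has ≥ 3 vertices and tw(G) ≥ 2. Therefore the treewidth is 2.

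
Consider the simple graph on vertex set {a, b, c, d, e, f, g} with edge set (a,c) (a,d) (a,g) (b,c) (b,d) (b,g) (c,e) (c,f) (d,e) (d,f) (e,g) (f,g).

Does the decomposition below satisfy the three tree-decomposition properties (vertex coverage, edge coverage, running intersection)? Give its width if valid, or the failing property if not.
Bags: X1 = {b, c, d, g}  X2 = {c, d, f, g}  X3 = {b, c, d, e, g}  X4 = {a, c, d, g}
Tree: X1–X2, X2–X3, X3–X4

No — bags containing vertex b are not connected in the tree.

A tree decomposition must satisfy three properties: every vertex lies in some bag; for every edge, both endpoints lie together in some bag; and for every vertex, the bags containing it form a connected subtree. Here bags containing vertex b are not connected in the tree, so the decomposition is invalid.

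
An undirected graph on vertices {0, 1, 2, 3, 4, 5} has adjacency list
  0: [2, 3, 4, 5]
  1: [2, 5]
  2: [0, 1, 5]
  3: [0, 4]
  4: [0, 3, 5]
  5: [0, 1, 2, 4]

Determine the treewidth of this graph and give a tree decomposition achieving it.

Treewidth 2.
Bags: B1 = {0, 4, 5}  B2 = {0, 3, 4}  B3 = {0, 2, 5}  B4 = {1, 2, 5}
Tree: B1–B2, B1–B3, B3–B4

Each bag holds 3 vertices, so the decomposition has width 2, which upper-bounds the treewidth. For the lower bound, the 3 vertices {0, 2, 5} are pairwise adjacent, and any tree decomposition puts a clique entirely inside one bag — forcing width ≥ 2. Combining the bounds, tw(G) = 2.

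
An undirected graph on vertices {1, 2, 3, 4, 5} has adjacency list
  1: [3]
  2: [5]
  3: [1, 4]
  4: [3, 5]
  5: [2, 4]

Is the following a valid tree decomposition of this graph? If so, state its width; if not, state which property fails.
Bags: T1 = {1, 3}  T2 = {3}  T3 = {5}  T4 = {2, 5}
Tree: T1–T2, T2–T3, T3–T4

A tree decomposition must satisfy three properties: every vertex lies in some bag; for every edge, both endpoints lie together in some bag; and for every vertex, the bags containing it form a connected subtree. Here vertex 4 appears in no bag, so the decomposition is invalid.

No — vertex 4 appears in no bag.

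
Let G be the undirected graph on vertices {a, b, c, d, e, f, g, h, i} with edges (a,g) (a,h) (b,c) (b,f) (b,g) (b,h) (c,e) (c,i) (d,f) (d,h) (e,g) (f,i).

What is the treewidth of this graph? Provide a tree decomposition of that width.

Each bag holds 4 vertices, so the decomposition has width 3, which upper-bounds the treewidth. For the lower bound: the 4 vertex sets {d,f,i}, {h}, {b}, {a,c,e,g} are disjoint, each induces a connected subgraph, and every pair is joined by at least one edge of G. Contracting each set to a single vertex therefore yields K_{4} as a minor, and since treewidth is minor-monotone, tw(G) ≥ tw(K_{4}) = 3. Combining the bounds, tw(G) = 3.

Treewidth 3.
One optimal decomposition is:
Bags: B1 = {d, f, h, i}  B2 = {b, f, h, i}  B3 = {b, c, h, i}  B4 = {a, b, c, h}  B5 = {a, b, c, g}  B6 = {a, c, e, g}
Tree: B1–B2, B2–B3, B3–B4, B4–B5, B5–B6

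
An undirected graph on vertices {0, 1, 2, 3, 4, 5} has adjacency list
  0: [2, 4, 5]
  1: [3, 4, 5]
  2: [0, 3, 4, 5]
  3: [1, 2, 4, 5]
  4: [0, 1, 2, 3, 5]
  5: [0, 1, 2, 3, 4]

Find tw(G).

A width-3 tree decomposition is:
Bags: B1 = {2, 3, 4, 5}  B2 = {1, 3, 4, 5}  B3 = {0, 2, 4, 5}
Tree: B1–B2, B1–B3
The largest bag has 4 vertices, giving width 3; this decomposition certifies tw(G) ≤ 3. For the lower bound, the 4 vertices {1, 3, 4, 5} are pairwise adjacent, and any tree decomposition puts a clique entirely inside one bag — forcing width ≥ 3. The upper and lower bounds meet at 3, so that is the treewidth.

3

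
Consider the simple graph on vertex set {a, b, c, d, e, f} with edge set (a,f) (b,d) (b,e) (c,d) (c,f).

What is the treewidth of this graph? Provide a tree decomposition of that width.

Treewidth 1.
One such decomposition:
Bags: B1 = {b, e}  B2 = {b, d}  B3 = {c, d}  B4 = {c, f}  B5 = {a, f}
Tree: B1–B2, B2–B3, B3–B4, B4–B5

The largest bag has 2 vertices, giving width 1; this decomposition certifies tw(G) ≤ 1. Any graph with an edge has treewidth ≥ 1, and G has the edge e–b. Combining the bounds, tw(G) = 1.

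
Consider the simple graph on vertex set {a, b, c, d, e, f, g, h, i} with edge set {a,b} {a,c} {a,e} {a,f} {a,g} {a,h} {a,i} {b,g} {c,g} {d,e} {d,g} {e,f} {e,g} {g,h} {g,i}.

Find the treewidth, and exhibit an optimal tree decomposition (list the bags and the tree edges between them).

The largest bag has 3 vertices, giving width 2; this decomposition certifies tw(G) ≤ 2. Conversely, {d, e, g} is a clique of size 3, and the vertices of any clique must share a bag in every tree decomposition; so some bag has ≥ 3 vertices and tw(G) ≥ 2. Combining the bounds, tw(G) = 2.

Treewidth 2.
One such decomposition:
Bags: B1 = {a, e, g}  B2 = {a, b, g}  B3 = {a, g, h}  B4 = {a, g, i}  B5 = {a, c, g}  B6 = {a, e, f}  B7 = {d, e, g}
Tree: B1–B2, B1–B3, B1–B4, B3–B5, B1–B6, B1–B7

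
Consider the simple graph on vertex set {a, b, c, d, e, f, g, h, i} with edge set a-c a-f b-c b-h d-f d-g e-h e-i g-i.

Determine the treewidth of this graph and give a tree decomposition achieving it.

Treewidth 2.
Bags: B1 = {d, f, g}  B2 = {f, g, i}  B3 = {e, f, i}  B4 = {e, f, h}  B5 = {b, f, h}  B6 = {b, c, f}  B7 = {a, c, f}
Tree: B1–B2, B2–B3, B3–B4, B4–B5, B5–B6, B6–B7

Each bag holds 3 vertices, so the decomposition has width 2, which upper-bounds the treewidth. The edges f–d–g–i–e–h–b–c–a–f form a cycle, so G is not a tree and its treewidth is at least 2. Combining the bounds, tw(G) = 2.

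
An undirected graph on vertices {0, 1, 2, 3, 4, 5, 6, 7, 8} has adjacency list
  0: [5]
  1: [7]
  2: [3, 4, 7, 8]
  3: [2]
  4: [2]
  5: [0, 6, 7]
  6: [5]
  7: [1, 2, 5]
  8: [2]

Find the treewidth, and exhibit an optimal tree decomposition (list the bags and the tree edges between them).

The largest bag has 2 vertices, giving width 1; this decomposition certifies tw(G) ≤ 1. Since G has at least one edge (e.g. 7–2), it is not an edgeless graph, so tw(G) ≥ 1. Hence tw(G) = 1 exactly.

Treewidth 1.
One such decomposition:
Bags: B1 = {2, 7}  B2 = {1, 7}  B3 = {5, 7}  B4 = {2, 3}  B5 = {2, 4}  B6 = {2, 8}  B7 = {5, 6}  B8 = {0, 5}
Tree: B1–B2, B1–B3, B1–B4, B4–B5, B5–B6, B3–B7, B3–B8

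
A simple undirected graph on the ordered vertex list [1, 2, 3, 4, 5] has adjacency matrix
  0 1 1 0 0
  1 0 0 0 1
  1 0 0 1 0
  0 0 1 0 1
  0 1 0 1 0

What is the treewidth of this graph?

2

A width-2 tree decomposition is:
Bags: B1 = {2, 4, 5}  B2 = {2, 3, 4}  B3 = {1, 2, 3}
Tree: B1–B2, B2–B3
Each bag holds 3 vertices, so the decomposition has width 2, which upper-bounds the treewidth. For the lower bound, G contains the cycle 2–5–4–3–1–2, so G is not a forest; only forests have treewidth ≤ 1, hence tw(G) ≥ 2. Therefore the treewidth is 2.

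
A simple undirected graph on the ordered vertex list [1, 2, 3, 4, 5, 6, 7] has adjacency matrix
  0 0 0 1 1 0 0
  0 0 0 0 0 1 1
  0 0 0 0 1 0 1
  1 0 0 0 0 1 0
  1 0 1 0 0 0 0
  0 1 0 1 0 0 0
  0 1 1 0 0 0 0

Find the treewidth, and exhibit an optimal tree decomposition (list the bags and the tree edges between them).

Treewidth 2.
One such decomposition:
Bags: B1 = {1, 4, 5}  B2 = {3, 4, 5}  B3 = {3, 4, 7}  B4 = {2, 4, 7}  B5 = {2, 4, 6}
Tree: B1–B2, B2–B3, B3–B4, B4–B5

Every bag has size at most 3, so the width is 3 − 1 = 2 and tw(G) ≤ 2. The edges 4–1–5–3–7–2–6–4 form a cycle, so G is not a tree and its treewidth is at least 2. The upper and lower bounds meet at 2, so that is the treewidth.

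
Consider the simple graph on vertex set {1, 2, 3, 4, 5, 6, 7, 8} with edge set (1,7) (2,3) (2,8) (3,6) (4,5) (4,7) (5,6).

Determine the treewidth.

A width-1 tree decomposition is:
Bags: B1 = {1, 7}  B2 = {4, 7}  B3 = {4, 5}  B4 = {5, 6}  B5 = {3, 6}  B6 = {2, 3}  B7 = {2, 8}
Tree: B1–B2, B2–B3, B3–B4, B4–B5, B5–B6, B6–B7
The largest bag has 2 vertices, giving width 1; this decomposition certifies tw(G) ≤ 1. Any graph with an edge has treewidth ≥ 1, and G has the edge 1–7. Combining the bounds, tw(G) = 1.

1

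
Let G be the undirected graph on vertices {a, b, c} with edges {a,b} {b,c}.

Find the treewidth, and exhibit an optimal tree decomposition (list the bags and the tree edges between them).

Every bag has size at most 2, so the width is 2 − 1 = 1 and tw(G) ≤ 1. Since G has at least one edge (e.g. c–b), it is not an edgeless graph, so tw(G) ≥ 1. Combining the bounds, tw(G) = 1.

Treewidth 1.
One such decomposition:
Bags: B1 = {b, c}  B2 = {a, b}
Tree: B1–B2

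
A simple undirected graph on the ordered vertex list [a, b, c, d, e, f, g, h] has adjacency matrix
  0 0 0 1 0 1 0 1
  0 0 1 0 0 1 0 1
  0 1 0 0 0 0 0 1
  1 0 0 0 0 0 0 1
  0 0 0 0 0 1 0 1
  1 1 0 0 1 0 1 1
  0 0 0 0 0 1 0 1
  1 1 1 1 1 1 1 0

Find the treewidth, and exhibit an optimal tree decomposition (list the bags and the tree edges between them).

The largest bag has 3 vertices, giving width 2; this decomposition certifies tw(G) ≤ 2. On the other hand G contains the 3-clique {a, d, h}. A clique must lie in a single bag of any decomposition, so no decomposition can have width below 2. Combining the bounds, tw(G) = 2.

Treewidth 2.
One optimal decomposition is:
Bags: B1 = {e, f, h}  B2 = {a, f, h}  B3 = {a, d, h}  B4 = {b, f, h}  B5 = {f, g, h}  B6 = {b, c, h}
Tree: B1–B2, B2–B3, B2–B4, B2–B5, B4–B6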